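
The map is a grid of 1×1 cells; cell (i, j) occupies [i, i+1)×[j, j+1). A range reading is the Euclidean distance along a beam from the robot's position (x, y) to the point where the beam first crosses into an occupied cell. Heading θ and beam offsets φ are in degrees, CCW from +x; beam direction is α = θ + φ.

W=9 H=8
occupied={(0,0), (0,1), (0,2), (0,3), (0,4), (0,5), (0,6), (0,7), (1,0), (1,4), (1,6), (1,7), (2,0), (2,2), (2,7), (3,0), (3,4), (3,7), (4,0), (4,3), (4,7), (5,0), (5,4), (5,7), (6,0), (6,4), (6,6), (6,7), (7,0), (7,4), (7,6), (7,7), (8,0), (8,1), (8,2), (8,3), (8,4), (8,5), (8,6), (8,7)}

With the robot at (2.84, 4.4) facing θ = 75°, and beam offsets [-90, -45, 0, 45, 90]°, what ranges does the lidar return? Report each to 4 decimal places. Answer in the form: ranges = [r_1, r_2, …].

beam 1: φ=-90°, α=345°
  direction (0.9659, -0.2588); cell (2,4); t to first gridline: x 0.1656, y 1.5455 (then +1.0353 / +3.8637)
    (3,4) via x @ 0.1656  # hit
  → r_1 = 0.1656
beam 2: φ=-45°, α=30°
  direction (0.8660, 0.5000); cell (2,4); t to first gridline: x 0.1848, y 1.2000 (then +1.1547 / +2.0000)
    (3,4) via x @ 0.1848  # hit
  → r_2 = 0.1848
beam 3: φ=0°, α=75°
  direction (0.2588, 0.9659); cell (2,4); t to first gridline: x 0.6182, y 0.6212 (then +3.8637 / +1.0353)
    (3,4) via x @ 0.6182  # hit
  → r_3 = 0.6182
beam 4: φ=45°, α=120°
  direction (-0.5000, 0.8660); cell (2,4); t to first gridline: x 1.6800, y 0.6928 (then +2.0000 / +1.1547)
    (2,5) via y @ 0.6928
    (1,5) via x @ 1.6800
    (1,6) via y @ 1.8475  # hit
  → r_4 = 1.8475
beam 5: φ=90°, α=165°
  direction (-0.9659, 0.2588); cell (2,4); t to first gridline: x 0.8696, y 2.3182 (then +1.0353 / +3.8637)
    (1,4) via x @ 0.8696  # hit
  → r_5 = 0.8696

ranges = [0.1656, 0.1848, 0.6182, 1.8475, 0.8696]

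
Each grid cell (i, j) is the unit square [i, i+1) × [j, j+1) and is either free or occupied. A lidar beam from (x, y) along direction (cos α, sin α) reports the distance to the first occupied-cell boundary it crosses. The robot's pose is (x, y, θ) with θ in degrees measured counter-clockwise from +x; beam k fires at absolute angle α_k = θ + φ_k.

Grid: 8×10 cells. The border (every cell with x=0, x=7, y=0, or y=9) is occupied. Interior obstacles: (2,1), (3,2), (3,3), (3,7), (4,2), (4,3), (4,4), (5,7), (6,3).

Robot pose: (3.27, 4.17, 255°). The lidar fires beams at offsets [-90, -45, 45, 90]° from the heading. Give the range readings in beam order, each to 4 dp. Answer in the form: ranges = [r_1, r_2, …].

ranges = [2.3501, 2.6212, 0.1963, 0.6568]

beam 1: φ=-90°, α=165°
  d=(-0.9659,0.2588)  start (3,4)  tX=0.2795 tY=3.2069  stride 1/|dx|=1.0353 1/|dy|=3.8637
    cross x-line → (2,4), t=0.2795
    cross x-line → (1,4), t=1.3148
    cross x-line → (0,4), t=2.3501 (wall)
  → r_1 = 2.3501
beam 2: φ=-45°, α=210°
  d=(-0.8660,-0.5000)  start (3,4)  tX=0.3118 tY=0.3400  stride 1/|dx|=1.1547 1/|dy|=2.0000
    cross x-line → (2,4), t=0.3118
    cross y-line → (2,3), t=0.3400
    cross x-line → (1,3), t=1.4665
    cross y-line → (1,2), t=2.3400
    cross x-line → (0,2), t=2.6212 (wall)
  → r_2 = 2.6212
beam 3: φ=45°, α=300°
  d=(0.5000,-0.8660)  start (3,4)  tX=1.4600 tY=0.1963  stride 1/|dx|=2.0000 1/|dy|=1.1547
    cross y-line → (3,3), t=0.1963 (wall)
  → r_3 = 0.1963
beam 4: φ=90°, α=345°
  d=(0.9659,-0.2588)  start (3,4)  tX=0.7558 tY=0.6568  stride 1/|dx|=1.0353 1/|dy|=3.8637
    cross y-line → (3,3), t=0.6568 (wall)
  → r_4 = 0.6568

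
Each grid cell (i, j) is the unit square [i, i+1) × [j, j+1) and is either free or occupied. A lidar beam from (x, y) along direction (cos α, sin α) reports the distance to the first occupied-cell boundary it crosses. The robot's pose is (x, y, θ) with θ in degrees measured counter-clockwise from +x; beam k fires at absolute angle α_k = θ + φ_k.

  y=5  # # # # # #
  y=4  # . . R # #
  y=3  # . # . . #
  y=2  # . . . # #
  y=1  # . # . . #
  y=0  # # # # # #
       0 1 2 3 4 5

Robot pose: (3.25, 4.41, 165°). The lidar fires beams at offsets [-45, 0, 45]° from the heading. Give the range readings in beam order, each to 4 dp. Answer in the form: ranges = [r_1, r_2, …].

ranges = [0.6813, 2.2796, 0.8200]

beam 1: φ=-45°, α=120°
  direction (-0.5000, 0.8660); cell (3,4); t to first gridline: x 0.5000, y 0.6813 (then +2.0000 / +1.1547)
    (2,4) via x @ 0.5000
    (2,5) via y @ 0.6813  # hit
  → r_1 = 0.6813
beam 2: φ=0°, α=165°
  direction (-0.9659, 0.2588); cell (3,4); t to first gridline: x 0.2588, y 2.2796 (then +1.0353 / +3.8637)
    (2,4) via x @ 0.2588
    (1,4) via x @ 1.2941
    (1,5) via y @ 2.2796  # hit
  → r_2 = 2.2796
beam 3: φ=45°, α=210°
  direction (-0.8660, -0.5000); cell (3,4); t to first gridline: x 0.2887, y 0.8200 (then +1.1547 / +2.0000)
    (2,4) via x @ 0.2887
    (2,3) via y @ 0.8200  # hit
  → r_3 = 0.8200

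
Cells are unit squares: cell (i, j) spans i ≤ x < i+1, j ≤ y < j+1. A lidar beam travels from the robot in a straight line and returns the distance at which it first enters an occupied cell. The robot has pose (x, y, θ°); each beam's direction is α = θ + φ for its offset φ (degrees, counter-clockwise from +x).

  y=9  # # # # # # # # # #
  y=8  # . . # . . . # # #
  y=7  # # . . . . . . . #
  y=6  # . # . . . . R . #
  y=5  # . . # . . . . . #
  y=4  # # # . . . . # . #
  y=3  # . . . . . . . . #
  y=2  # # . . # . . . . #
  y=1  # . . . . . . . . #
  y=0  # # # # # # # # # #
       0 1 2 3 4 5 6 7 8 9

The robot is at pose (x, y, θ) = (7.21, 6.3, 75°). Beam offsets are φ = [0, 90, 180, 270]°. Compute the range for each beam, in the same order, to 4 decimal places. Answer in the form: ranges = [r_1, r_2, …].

beam 1: φ=0°, α=75°
  cosα=0.2588 sinα=0.9659 | (7,6) | tMaxX 3.0523 tMaxY 0.7247 | tΔX 3.8637 tΔY 1.0353
    t=0.7247 [y] (7,7)
    t=1.7600 [y] (7,8) — stop
  → r_1 = 1.7600
beam 2: φ=90°, α=165°
  cosα=-0.9659 sinα=0.2588 | (7,6) | tMaxX 0.2174 tMaxY 2.7046 | tΔX 1.0353 tΔY 3.8637
    t=0.2174 [x] (6,6)
    t=1.2527 [x] (5,6)
    t=2.2880 [x] (4,6)
    t=2.7046 [y] (4,7)
    t=3.3232 [x] (3,7)
    t=4.3585 [x] (2,7)
    t=5.3938 [x] (1,7) — stop
  → r_2 = 5.3938
beam 3: φ=180°, α=255°
  cosα=-0.2588 sinα=-0.9659 | (7,6) | tMaxX 0.8114 tMaxY 0.3106 | tΔX 3.8637 tΔY 1.0353
    t=0.3106 [y] (7,5)
    t=0.8114 [x] (6,5)
    t=1.3459 [y] (6,4)
    t=2.3811 [y] (6,3)
    t=3.4164 [y] (6,2)
    t=4.4517 [y] (6,1)
    t=4.6751 [x] (5,1)
    t=5.4870 [y] (5,0) — stop
  → r_3 = 5.4870
beam 4: φ=270°, α=345°
  cosα=0.9659 sinα=-0.2588 | (7,6) | tMaxX 0.8179 tMaxY 1.1591 | tΔX 1.0353 tΔY 3.8637
    t=0.8179 [x] (8,6)
    t=1.1591 [y] (8,5)
    t=1.8531 [x] (9,5) — stop
  → r_4 = 1.8531

ranges = [1.7600, 5.3938, 5.4870, 1.8531]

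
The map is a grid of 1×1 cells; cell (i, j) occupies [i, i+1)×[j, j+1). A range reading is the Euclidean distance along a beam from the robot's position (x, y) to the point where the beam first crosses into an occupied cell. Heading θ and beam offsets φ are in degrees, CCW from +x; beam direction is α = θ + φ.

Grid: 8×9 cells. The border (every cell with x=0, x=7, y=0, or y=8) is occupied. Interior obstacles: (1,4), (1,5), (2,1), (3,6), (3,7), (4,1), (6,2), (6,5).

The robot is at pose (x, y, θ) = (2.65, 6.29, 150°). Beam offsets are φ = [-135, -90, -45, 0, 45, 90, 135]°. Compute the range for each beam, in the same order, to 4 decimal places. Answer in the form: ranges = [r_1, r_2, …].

ranges = [0.3623, 0.7000, 1.7703, 1.9053, 1.1205, 1.3000, 5.2160]

beam 1: φ=-135°, α=15°
  direction (0.9659, 0.2588); cell (2,6); t to first gridline: x 0.3623, y 2.7432 (then +1.0353 / +3.8637)
    (3,6) via x @ 0.3623  # hit
  → r_1 = 0.3623
beam 2: φ=-90°, α=60°
  direction (0.5000, 0.8660); cell (2,6); t to first gridline: x 0.7000, y 0.8198 (then +2.0000 / +1.1547)
    (3,6) via x @ 0.7000  # hit
  → r_2 = 0.7000
beam 3: φ=-45°, α=105°
  direction (-0.2588, 0.9659); cell (2,6); t to first gridline: x 2.5114, y 0.7350 (then +3.8637 / +1.0353)
    (2,7) via y @ 0.7350
    (2,8) via y @ 1.7703  # hit
  → r_3 = 1.7703
beam 4: φ=0°, α=150°
  direction (-0.8660, 0.5000); cell (2,6); t to first gridline: x 0.7506, y 1.4200 (then +1.1547 / +2.0000)
    (1,6) via x @ 0.7506
    (1,7) via y @ 1.4200
    (0,7) via x @ 1.9053  # hit
  → r_4 = 1.9053
beam 5: φ=45°, α=195°
  direction (-0.9659, -0.2588); cell (2,6); t to first gridline: x 0.6729, y 1.1205 (then +1.0353 / +3.8637)
    (1,6) via x @ 0.6729
    (1,5) via y @ 1.1205  # hit
  → r_5 = 1.1205
beam 6: φ=90°, α=240°
  direction (-0.5000, -0.8660); cell (2,6); t to first gridline: x 1.3000, y 0.3349 (then +2.0000 / +1.1547)
    (2,5) via y @ 0.3349
    (1,5) via x @ 1.3000  # hit
  → r_6 = 1.3000
beam 7: φ=135°, α=285°
  direction (0.2588, -0.9659); cell (2,6); t to first gridline: x 1.3523, y 0.3002 (then +3.8637 / +1.0353)
    (2,5) via y @ 0.3002
    (2,4) via y @ 1.3355
    (3,4) via x @ 1.3523
    (3,3) via y @ 2.3708
    (3,2) via y @ 3.4061
    (3,1) via y @ 4.4413
    (4,1) via x @ 5.2160  # hit
  → r_7 = 5.2160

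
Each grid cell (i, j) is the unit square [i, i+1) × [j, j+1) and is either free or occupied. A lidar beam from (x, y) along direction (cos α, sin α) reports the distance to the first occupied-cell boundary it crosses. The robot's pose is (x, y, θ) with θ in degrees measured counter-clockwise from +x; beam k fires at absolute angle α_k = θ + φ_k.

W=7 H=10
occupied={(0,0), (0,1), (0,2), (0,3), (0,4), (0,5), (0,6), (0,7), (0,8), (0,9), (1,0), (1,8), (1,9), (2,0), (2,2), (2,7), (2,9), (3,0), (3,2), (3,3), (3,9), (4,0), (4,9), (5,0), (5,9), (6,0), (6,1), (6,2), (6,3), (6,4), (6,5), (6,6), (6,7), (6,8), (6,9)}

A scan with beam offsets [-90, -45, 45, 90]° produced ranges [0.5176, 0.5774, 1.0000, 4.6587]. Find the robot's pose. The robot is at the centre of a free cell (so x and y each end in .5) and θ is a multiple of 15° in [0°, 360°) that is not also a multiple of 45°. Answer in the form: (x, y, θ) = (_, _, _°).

Candidates: 35 free-cell centres × 16 headings = 560 poses. Raycast each; keep the one whose scan matches to 4 dp.
  (5.5, 5.5, 345°): beam 1 = 4.6587 ≠ 0.5176 ✗
  (2.5, 3.5, 105°): beam 2 = 6.3509 ≠ 0.5774 ✗
  (5.5, 1.5, 255°): beam 1 = 1.9319 ≠ 0.5176 ✗
  (1.5, 1.5, 120°): beam 1 = 1.0000 ≠ 0.5176 ✗
  …
  (1.5, 7.5, 195°): r_1=0.5176, r_2=0.5774, r_3=1.0000, r_4=4.6587 — all match ✓
No second candidate reproduces the full scan.

(x, y, θ) = (1.5, 7.5, 195°)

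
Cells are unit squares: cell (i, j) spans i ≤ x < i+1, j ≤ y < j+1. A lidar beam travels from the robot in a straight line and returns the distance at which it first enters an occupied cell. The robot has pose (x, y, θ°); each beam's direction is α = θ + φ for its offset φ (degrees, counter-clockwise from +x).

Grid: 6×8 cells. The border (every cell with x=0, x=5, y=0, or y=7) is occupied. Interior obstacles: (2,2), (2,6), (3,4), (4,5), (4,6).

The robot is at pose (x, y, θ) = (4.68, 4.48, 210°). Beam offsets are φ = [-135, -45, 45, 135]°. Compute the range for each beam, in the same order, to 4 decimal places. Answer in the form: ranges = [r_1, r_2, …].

ranges = [0.5383, 0.7040, 3.6028, 0.3313]

beam 1: φ=-135°, α=75°
  d=(0.2588,0.9659)  start (4,4)  tX=1.2364 tY=0.5383  stride 1/|dx|=3.8637 1/|dy|=1.0353
    cross y-line → (4,5), t=0.5383 (wall)
  → r_1 = 0.5383
beam 2: φ=-45°, α=165°
  d=(-0.9659,0.2588)  start (4,4)  tX=0.7040 tY=2.0091  stride 1/|dx|=1.0353 1/|dy|=3.8637
    cross x-line → (3,4), t=0.7040 (wall)
  → r_2 = 0.7040
beam 3: φ=45°, α=255°
  d=(-0.2588,-0.9659)  start (4,4)  tX=2.6273 tY=0.4969  stride 1/|dx|=3.8637 1/|dy|=1.0353
    cross y-line → (4,3), t=0.4969
    cross y-line → (4,2), t=1.5322
    cross y-line → (4,1), t=2.5675
    cross x-line → (3,1), t=2.6273
    cross y-line → (3,0), t=3.6028 (wall)
  → r_3 = 3.6028
beam 4: φ=135°, α=345°
  d=(0.9659,-0.2588)  start (4,4)  tX=0.3313 tY=1.8546  stride 1/|dx|=1.0353 1/|dy|=3.8637
    cross x-line → (5,4), t=0.3313 (wall)
  → r_4 = 0.3313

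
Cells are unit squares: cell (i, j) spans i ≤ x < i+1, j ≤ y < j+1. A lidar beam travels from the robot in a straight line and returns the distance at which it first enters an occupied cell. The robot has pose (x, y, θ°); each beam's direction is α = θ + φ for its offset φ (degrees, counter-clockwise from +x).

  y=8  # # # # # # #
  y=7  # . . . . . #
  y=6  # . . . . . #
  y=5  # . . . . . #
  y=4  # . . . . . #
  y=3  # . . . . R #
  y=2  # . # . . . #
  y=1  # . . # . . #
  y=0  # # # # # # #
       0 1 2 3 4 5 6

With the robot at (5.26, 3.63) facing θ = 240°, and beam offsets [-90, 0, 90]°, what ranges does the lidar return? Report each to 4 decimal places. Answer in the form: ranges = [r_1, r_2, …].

ranges = [4.9190, 2.5200, 0.8545]

beam 1: φ=-90°, α=150°
  dir = (cos 150°, sin 150°) = (-0.8660, 0.5000); from cell (5,3)
  next x-line at t=0.3002, next y-line at t=0.7400; Δt_x=1.1547, Δt_y=2.0000
    x: enter (4,3) at t=0.3002
    y: enter (4,4) at t=0.7400
    x: enter (3,4) at t=1.4549
    x: enter (2,4) at t=2.6096
    y: enter (2,5) at t=2.7400
    x: enter (1,5) at t=3.7643
    y: enter (1,6) at t=4.7400
    x: enter (0,6) at t=4.9190 ← occupied
  → r_1 = 4.9190
beam 2: φ=0°, α=240°
  dir = (cos 240°, sin 240°) = (-0.5000, -0.8660); from cell (5,3)
  next x-line at t=0.5200, next y-line at t=0.7275; Δt_x=2.0000, Δt_y=1.1547
    x: enter (4,3) at t=0.5200
    y: enter (4,2) at t=0.7275
    y: enter (4,1) at t=1.8822
    x: enter (3,1) at t=2.5200 ← occupied
  → r_2 = 2.5200
beam 3: φ=90°, α=330°
  dir = (cos 330°, sin 330°) = (0.8660, -0.5000); from cell (5,3)
  next x-line at t=0.8545, next y-line at t=1.2600; Δt_x=1.1547, Δt_y=2.0000
    x: enter (6,3) at t=0.8545 ← occupied
  → r_3 = 0.8545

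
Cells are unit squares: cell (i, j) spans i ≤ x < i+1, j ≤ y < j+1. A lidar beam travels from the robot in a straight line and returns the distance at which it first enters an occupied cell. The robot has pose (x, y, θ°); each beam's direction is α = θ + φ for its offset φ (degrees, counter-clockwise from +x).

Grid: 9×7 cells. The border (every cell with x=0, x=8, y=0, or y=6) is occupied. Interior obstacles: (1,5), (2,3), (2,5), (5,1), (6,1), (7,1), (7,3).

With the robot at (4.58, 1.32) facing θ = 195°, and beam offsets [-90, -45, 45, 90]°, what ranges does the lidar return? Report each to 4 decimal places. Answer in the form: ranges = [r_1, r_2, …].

ranges = [4.8451, 4.1338, 0.3695, 0.3313]

beam 1: φ=-90°, α=105°
  cosα=-0.2588 sinα=0.9659 | (4,1) | tMaxX 2.2409 tMaxY 0.7040 | tΔX 3.8637 tΔY 1.0353
    t=0.7040 [y] (4,2)
    t=1.7393 [y] (4,3)
    t=2.2409 [x] (3,3)
    t=2.7745 [y] (3,4)
    t=3.8098 [y] (3,5)
    t=4.8451 [y] (3,6) — stop
  → r_1 = 4.8451
beam 2: φ=-45°, α=150°
  cosα=-0.8660 sinα=0.5000 | (4,1) | tMaxX 0.6697 tMaxY 1.3600 | tΔX 1.1547 tΔY 2.0000
    t=0.6697 [x] (3,1)
    t=1.3600 [y] (3,2)
    t=1.8244 [x] (2,2)
    t=2.9791 [x] (1,2)
    t=3.3600 [y] (1,3)
    t=4.1338 [x] (0,3) — stop
  → r_2 = 4.1338
beam 3: φ=45°, α=240°
  cosα=-0.5000 sinα=-0.8660 | (4,1) | tMaxX 1.1600 tMaxY 0.3695 | tΔX 2.0000 tΔY 1.1547
    t=0.3695 [y] (4,0) — stop
  → r_3 = 0.3695
beam 4: φ=90°, α=285°
  cosα=0.2588 sinα=-0.9659 | (4,1) | tMaxX 1.6228 tMaxY 0.3313 | tΔX 3.8637 tΔY 1.0353
    t=0.3313 [y] (4,0) — stop
  → r_4 = 0.3313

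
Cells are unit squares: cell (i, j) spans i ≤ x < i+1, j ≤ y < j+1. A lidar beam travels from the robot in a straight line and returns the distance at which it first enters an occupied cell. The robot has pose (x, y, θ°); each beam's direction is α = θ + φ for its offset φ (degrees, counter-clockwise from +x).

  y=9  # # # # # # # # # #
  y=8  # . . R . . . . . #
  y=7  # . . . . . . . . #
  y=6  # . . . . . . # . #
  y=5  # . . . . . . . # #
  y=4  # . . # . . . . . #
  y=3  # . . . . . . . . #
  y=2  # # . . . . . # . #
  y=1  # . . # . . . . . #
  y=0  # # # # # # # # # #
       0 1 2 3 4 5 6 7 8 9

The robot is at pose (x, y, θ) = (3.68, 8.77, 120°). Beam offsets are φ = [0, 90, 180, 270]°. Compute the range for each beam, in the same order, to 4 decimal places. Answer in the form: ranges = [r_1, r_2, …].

beam 1: φ=0°, α=120°
  dir = (cos 120°, sin 120°) = (-0.5000, 0.8660); from cell (3,8)
  next x-line at t=1.3600, next y-line at t=0.2656; Δt_x=2.0000, Δt_y=1.1547
    y: enter (3,9) at t=0.2656 ← occupied
  → r_1 = 0.2656
beam 2: φ=90°, α=210°
  dir = (cos 210°, sin 210°) = (-0.8660, -0.5000); from cell (3,8)
  next x-line at t=0.7852, next y-line at t=1.5400; Δt_x=1.1547, Δt_y=2.0000
    x: enter (2,8) at t=0.7852
    y: enter (2,7) at t=1.5400
    x: enter (1,7) at t=1.9399
    x: enter (0,7) at t=3.0946 ← occupied
  → r_2 = 3.0946
beam 3: φ=180°, α=300°
  dir = (cos 300°, sin 300°) = (0.5000, -0.8660); from cell (3,8)
  next x-line at t=0.6400, next y-line at t=0.8891; Δt_x=2.0000, Δt_y=1.1547
    x: enter (4,8) at t=0.6400
    y: enter (4,7) at t=0.8891
    y: enter (4,6) at t=2.0438
    x: enter (5,6) at t=2.6400
    y: enter (5,5) at t=3.1985
    y: enter (5,4) at t=4.3532
    x: enter (6,4) at t=4.6400
    y: enter (6,3) at t=5.5079
    x: enter (7,3) at t=6.6400
    y: enter (7,2) at t=6.6626 ← occupied
  → r_3 = 6.6626
beam 4: φ=270°, α=30°
  dir = (cos 30°, sin 30°) = (0.8660, 0.5000); from cell (3,8)
  next x-line at t=0.3695, next y-line at t=0.4600; Δt_x=1.1547, Δt_y=2.0000
    x: enter (4,8) at t=0.3695
    y: enter (4,9) at t=0.4600 ← occupied
  → r_4 = 0.4600

ranges = [0.2656, 3.0946, 6.6626, 0.4600]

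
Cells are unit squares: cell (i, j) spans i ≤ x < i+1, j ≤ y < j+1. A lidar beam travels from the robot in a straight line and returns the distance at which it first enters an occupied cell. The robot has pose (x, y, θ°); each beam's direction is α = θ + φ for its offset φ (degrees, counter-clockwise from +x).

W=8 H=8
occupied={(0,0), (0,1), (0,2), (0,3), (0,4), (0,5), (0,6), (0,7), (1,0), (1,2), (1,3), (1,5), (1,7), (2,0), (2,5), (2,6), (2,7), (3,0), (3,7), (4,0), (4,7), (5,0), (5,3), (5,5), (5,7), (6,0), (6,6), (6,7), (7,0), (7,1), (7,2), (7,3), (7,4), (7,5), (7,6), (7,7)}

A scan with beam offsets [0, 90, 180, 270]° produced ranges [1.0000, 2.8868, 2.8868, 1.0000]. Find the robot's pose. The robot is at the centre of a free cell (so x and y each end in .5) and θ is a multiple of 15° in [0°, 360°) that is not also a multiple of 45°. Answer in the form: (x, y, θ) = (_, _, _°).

(x, y, θ) = (4.5, 4.5, 30°)

The pose lattice has 28·16 = 448 candidates. Test each by forward raycasting.
  (6.5, 5.5, 345°): beam 1 = 0.5176 ≠ 1.0000 ✗
  (2.5, 1.5, 15°): beam 1 = 4.6587 ≠ 1.0000 ✗
  (2.5, 4.5, 330°): beam 1 = 2.8868 ≠ 1.0000 ✗
  (3.5, 6.5, 75°): beam 1 = 0.5176 ≠ 1.0000 ✗
  …
  (4.5, 4.5, 30°): r_1=1.0000, r_2=2.8868, r_3=2.8868, r_4=1.0000 — all match ✓
No second candidate reproduces the full scan.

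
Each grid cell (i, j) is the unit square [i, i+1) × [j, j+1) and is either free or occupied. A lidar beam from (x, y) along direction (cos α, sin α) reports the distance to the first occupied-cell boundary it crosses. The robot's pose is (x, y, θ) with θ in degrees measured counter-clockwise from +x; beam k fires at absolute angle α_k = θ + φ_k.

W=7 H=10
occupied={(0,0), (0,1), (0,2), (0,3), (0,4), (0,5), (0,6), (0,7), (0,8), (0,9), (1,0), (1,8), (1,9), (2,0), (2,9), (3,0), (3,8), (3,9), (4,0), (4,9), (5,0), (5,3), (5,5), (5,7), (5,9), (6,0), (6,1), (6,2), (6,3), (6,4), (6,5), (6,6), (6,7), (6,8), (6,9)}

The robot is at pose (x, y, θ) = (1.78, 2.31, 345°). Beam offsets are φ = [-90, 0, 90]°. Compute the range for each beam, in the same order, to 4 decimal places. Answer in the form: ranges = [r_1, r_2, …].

ranges = [1.3562, 4.3689, 5.8907]

beam 1: φ=-90°, α=255°
  direction (-0.2588, -0.9659); cell (1,2); t to first gridline: x 3.0137, y 0.3209 (then +3.8637 / +1.0353)
    (1,1) via y @ 0.3209
    (1,0) via y @ 1.3562  # hit
  → r_1 = 1.3562
beam 2: φ=0°, α=345°
  direction (0.9659, -0.2588); cell (1,2); t to first gridline: x 0.2278, y 1.1977 (then +1.0353 / +3.8637)
    (2,2) via x @ 0.2278
    (2,1) via y @ 1.1977
    (3,1) via x @ 1.2630
    (4,1) via x @ 2.2983
    (5,1) via x @ 3.3336
    (6,1) via x @ 4.3689  # hit
  → r_2 = 4.3689
beam 3: φ=90°, α=75°
  direction (0.2588, 0.9659); cell (1,2); t to first gridline: x 0.8500, y 0.7143 (then +3.8637 / +1.0353)
    (1,3) via y @ 0.7143
    (2,3) via x @ 0.8500
    (2,4) via y @ 1.7496
    (2,5) via y @ 2.7849
    (2,6) via y @ 3.8202
    (3,6) via x @ 4.7137
    (3,7) via y @ 4.8554
    (3,8) via y @ 5.8907  # hit
  → r_3 = 5.8907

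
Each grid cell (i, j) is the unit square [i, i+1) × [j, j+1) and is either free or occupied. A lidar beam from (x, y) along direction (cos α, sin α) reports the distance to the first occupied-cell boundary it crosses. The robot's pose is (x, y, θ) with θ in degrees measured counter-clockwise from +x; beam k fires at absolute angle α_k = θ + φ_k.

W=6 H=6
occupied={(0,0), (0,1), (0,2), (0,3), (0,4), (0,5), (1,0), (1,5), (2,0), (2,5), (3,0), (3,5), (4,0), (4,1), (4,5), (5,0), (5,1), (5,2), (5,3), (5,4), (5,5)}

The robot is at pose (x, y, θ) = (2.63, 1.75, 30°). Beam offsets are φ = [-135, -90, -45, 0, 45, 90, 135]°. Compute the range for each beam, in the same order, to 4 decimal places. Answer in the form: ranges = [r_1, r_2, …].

ranges = [0.7765, 0.8660, 1.4183, 2.7366, 3.3646, 3.2600, 1.6875]

beam 1: φ=-135°, α=255°
  cosα=-0.2588 sinα=-0.9659 | (2,1) | tMaxX 2.4341 tMaxY 0.7765 | tΔX 3.8637 tΔY 1.0353
    t=0.7765 [y] (2,0) — stop
  → r_1 = 0.7765
beam 2: φ=-90°, α=300°
  cosα=0.5000 sinα=-0.8660 | (2,1) | tMaxX 0.7400 tMaxY 0.8660 | tΔX 2.0000 tΔY 1.1547
    t=0.7400 [x] (3,1)
    t=0.8660 [y] (3,0) — stop
  → r_2 = 0.8660
beam 3: φ=-45°, α=345°
  cosα=0.9659 sinα=-0.2588 | (2,1) | tMaxX 0.3831 tMaxY 2.8978 | tΔX 1.0353 tΔY 3.8637
    t=0.3831 [x] (3,1)
    t=1.4183 [x] (4,1) — stop
  → r_3 = 1.4183
beam 4: φ=0°, α=30°
  cosα=0.8660 sinα=0.5000 | (2,1) | tMaxX 0.4272 tMaxY 0.5000 | tΔX 1.1547 tΔY 2.0000
    t=0.4272 [x] (3,1)
    t=0.5000 [y] (3,2)
    t=1.5819 [x] (4,2)
    t=2.5000 [y] (4,3)
    t=2.7366 [x] (5,3) — stop
  → r_4 = 2.7366
beam 5: φ=45°, α=75°
  cosα=0.2588 sinα=0.9659 | (2,1) | tMaxX 1.4296 tMaxY 0.2588 | tΔX 3.8637 tΔY 1.0353
    t=0.2588 [y] (2,2)
    t=1.2941 [y] (2,3)
    t=1.4296 [x] (3,3)
    t=2.3294 [y] (3,4)
    t=3.3646 [y] (3,5) — stop
  → r_5 = 3.3646
beam 6: φ=90°, α=120°
  cosα=-0.5000 sinα=0.8660 | (2,1) | tMaxX 1.2600 tMaxY 0.2887 | tΔX 2.0000 tΔY 1.1547
    t=0.2887 [y] (2,2)
    t=1.2600 [x] (1,2)
    t=1.4434 [y] (1,3)
    t=2.5981 [y] (1,4)
    t=3.2600 [x] (0,4) — stop
  → r_6 = 3.2600
beam 7: φ=135°, α=165°
  cosα=-0.9659 sinα=0.2588 | (2,1) | tMaxX 0.6522 tMaxY 0.9659 | tΔX 1.0353 tΔY 3.8637
    t=0.6522 [x] (1,1)
    t=0.9659 [y] (1,2)
    t=1.6875 [x] (0,2) — stop
  → r_7 = 1.6875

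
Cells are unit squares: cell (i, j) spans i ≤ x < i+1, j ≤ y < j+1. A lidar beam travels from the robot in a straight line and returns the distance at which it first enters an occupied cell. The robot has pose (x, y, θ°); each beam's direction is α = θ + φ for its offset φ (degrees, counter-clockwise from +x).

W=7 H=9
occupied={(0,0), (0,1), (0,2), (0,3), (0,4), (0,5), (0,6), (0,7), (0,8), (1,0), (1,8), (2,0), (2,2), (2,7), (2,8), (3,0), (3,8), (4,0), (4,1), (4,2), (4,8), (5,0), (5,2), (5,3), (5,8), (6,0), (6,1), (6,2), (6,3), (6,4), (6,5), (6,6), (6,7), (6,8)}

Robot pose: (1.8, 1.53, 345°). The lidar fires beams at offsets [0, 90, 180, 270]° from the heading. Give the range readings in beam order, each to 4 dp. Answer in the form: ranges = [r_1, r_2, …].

beam 1: φ=0°, α=345°
  d=(0.9659,-0.2588)  start (1,1)  tX=0.2071 tY=2.0478  stride 1/|dx|=1.0353 1/|dy|=3.8637
    cross x-line → (2,1), t=0.2071
    cross x-line → (3,1), t=1.2423
    cross y-line → (3,0), t=2.0478 (wall)
  → r_1 = 2.0478
beam 2: φ=90°, α=75°
  d=(0.2588,0.9659)  start (1,1)  tX=0.7727 tY=0.4866  stride 1/|dx|=3.8637 1/|dy|=1.0353
    cross y-line → (1,2), t=0.4866
    cross x-line → (2,2), t=0.7727 (wall)
  → r_2 = 0.7727
beam 3: φ=180°, α=165°
  d=(-0.9659,0.2588)  start (1,1)  tX=0.8282 tY=1.8159  stride 1/|dx|=1.0353 1/|dy|=3.8637
    cross x-line → (0,1), t=0.8282 (wall)
  → r_3 = 0.8282
beam 4: φ=270°, α=255°
  d=(-0.2588,-0.9659)  start (1,1)  tX=3.0910 tY=0.5487  stride 1/|dx|=3.8637 1/|dy|=1.0353
    cross y-line → (1,0), t=0.5487 (wall)
  → r_4 = 0.5487

ranges = [2.0478, 0.7727, 0.8282, 0.5487]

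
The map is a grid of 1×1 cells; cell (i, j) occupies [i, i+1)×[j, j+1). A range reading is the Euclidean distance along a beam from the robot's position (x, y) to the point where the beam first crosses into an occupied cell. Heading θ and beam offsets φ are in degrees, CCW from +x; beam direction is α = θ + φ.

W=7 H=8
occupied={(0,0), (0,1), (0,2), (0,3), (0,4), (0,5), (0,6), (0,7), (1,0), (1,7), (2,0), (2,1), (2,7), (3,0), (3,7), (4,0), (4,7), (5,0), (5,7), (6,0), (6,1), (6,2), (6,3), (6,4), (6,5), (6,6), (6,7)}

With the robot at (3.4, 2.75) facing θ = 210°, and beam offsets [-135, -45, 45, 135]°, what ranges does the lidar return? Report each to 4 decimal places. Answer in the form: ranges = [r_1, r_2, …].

beam 1: φ=-135°, α=75°
  cosα=0.2588 sinα=0.9659 | (3,2) | tMaxX 2.3182 tMaxY 0.2588 | tΔX 3.8637 tΔY 1.0353
    t=0.2588 [y] (3,3)
    t=1.2941 [y] (3,4)
    t=2.3182 [x] (4,4)
    t=2.3294 [y] (4,5)
    t=3.3646 [y] (4,6)
    t=4.3999 [y] (4,7) — stop
  → r_1 = 4.3999
beam 2: φ=-45°, α=165°
  cosα=-0.9659 sinα=0.2588 | (3,2) | tMaxX 0.4141 tMaxY 0.9659 | tΔX 1.0353 tΔY 3.8637
    t=0.4141 [x] (2,2)
    t=0.9659 [y] (2,3)
    t=1.4494 [x] (1,3)
    t=2.4847 [x] (0,3) — stop
  → r_2 = 2.4847
beam 3: φ=45°, α=255°
  cosα=-0.2588 sinα=-0.9659 | (3,2) | tMaxX 1.5455 tMaxY 0.7765 | tΔX 3.8637 tΔY 1.0353
    t=0.7765 [y] (3,1)
    t=1.5455 [x] (2,1) — stop
  → r_3 = 1.5455
beam 4: φ=135°, α=345°
  cosα=0.9659 sinα=-0.2588 | (3,2) | tMaxX 0.6212 tMaxY 2.8978 | tΔX 1.0353 tΔY 3.8637
    t=0.6212 [x] (4,2)
    t=1.6564 [x] (5,2)
    t=2.6917 [x] (6,2) — stop
  → r_4 = 2.6917

ranges = [4.3999, 2.4847, 1.5455, 2.6917]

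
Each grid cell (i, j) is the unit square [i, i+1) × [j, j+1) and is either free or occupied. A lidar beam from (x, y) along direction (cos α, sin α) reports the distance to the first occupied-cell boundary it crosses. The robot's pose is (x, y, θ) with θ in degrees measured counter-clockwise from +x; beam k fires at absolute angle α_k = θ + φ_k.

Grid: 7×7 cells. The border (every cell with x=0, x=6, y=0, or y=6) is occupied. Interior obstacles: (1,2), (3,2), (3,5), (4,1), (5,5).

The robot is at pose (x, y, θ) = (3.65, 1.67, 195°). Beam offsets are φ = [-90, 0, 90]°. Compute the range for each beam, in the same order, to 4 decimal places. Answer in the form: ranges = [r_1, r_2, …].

ranges = [0.3416, 2.5887, 0.6936]

beam 1: φ=-90°, α=105°
  cosα=-0.2588 sinα=0.9659 | (3,1) | tMaxX 2.5114 tMaxY 0.3416 | tΔX 3.8637 tΔY 1.0353
    t=0.3416 [y] (3,2) — stop
  → r_1 = 0.3416
beam 2: φ=0°, α=195°
  cosα=-0.9659 sinα=-0.2588 | (3,1) | tMaxX 0.6729 tMaxY 2.5887 | tΔX 1.0353 tΔY 3.8637
    t=0.6729 [x] (2,1)
    t=1.7082 [x] (1,1)
    t=2.5887 [y] (1,0) — stop
  → r_2 = 2.5887
beam 3: φ=90°, α=285°
  cosα=0.2588 sinα=-0.9659 | (3,1) | tMaxX 1.3523 tMaxY 0.6936 | tΔX 3.8637 tΔY 1.0353
    t=0.6936 [y] (3,0) — stop
  → r_3 = 0.6936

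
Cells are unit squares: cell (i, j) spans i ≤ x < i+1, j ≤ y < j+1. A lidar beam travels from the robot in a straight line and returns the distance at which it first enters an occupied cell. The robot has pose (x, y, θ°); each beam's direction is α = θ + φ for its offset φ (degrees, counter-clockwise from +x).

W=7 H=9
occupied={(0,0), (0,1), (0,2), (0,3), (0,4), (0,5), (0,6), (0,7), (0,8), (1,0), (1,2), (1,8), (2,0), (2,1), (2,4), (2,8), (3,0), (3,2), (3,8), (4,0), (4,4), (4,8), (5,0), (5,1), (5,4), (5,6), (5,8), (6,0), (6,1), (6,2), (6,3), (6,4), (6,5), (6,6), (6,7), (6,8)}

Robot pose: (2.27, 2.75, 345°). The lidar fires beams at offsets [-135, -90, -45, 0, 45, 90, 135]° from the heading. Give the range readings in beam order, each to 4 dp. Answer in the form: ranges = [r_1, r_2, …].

beam 1: φ=-135°, α=210°
  dir = (cos 210°, sin 210°) = (-0.8660, -0.5000); from cell (2,2)
  next x-line at t=0.3118, next y-line at t=1.5000; Δt_x=1.1547, Δt_y=2.0000
    x: enter (1,2) at t=0.3118 ← occupied
  → r_1 = 0.3118
beam 2: φ=-90°, α=255°
  dir = (cos 255°, sin 255°) = (-0.2588, -0.9659); from cell (2,2)
  next x-line at t=1.0432, next y-line at t=0.7765; Δt_x=3.8637, Δt_y=1.0353
    y: enter (2,1) at t=0.7765 ← occupied
  → r_2 = 0.7765
beam 3: φ=-45°, α=300°
  dir = (cos 300°, sin 300°) = (0.5000, -0.8660); from cell (2,2)
  next x-line at t=1.4600, next y-line at t=0.8660; Δt_x=2.0000, Δt_y=1.1547
    y: enter (2,1) at t=0.8660 ← occupied
  → r_3 = 0.8660
beam 4: φ=0°, α=345°
  dir = (cos 345°, sin 345°) = (0.9659, -0.2588); from cell (2,2)
  next x-line at t=0.7558, next y-line at t=2.8978; Δt_x=1.0353, Δt_y=3.8637
    x: enter (3,2) at t=0.7558 ← occupied
  → r_4 = 0.7558
beam 5: φ=45°, α=30°
  dir = (cos 30°, sin 30°) = (0.8660, 0.5000); from cell (2,2)
  next x-line at t=0.8429, next y-line at t=0.5000; Δt_x=1.1547, Δt_y=2.0000
    y: enter (2,3) at t=0.5000
    x: enter (3,3) at t=0.8429
    x: enter (4,3) at t=1.9976
    y: enter (4,4) at t=2.5000 ← occupied
  → r_5 = 2.5000
beam 6: φ=90°, α=75°
  dir = (cos 75°, sin 75°) = (0.2588, 0.9659); from cell (2,2)
  next x-line at t=2.8205, next y-line at t=0.2588; Δt_x=3.8637, Δt_y=1.0353
    y: enter (2,3) at t=0.2588
    y: enter (2,4) at t=1.2941 ← occupied
  → r_6 = 1.2941
beam 7: φ=135°, α=120°
  dir = (cos 120°, sin 120°) = (-0.5000, 0.8660); from cell (2,2)
  next x-line at t=0.5400, next y-line at t=0.2887; Δt_x=2.0000, Δt_y=1.1547
    y: enter (2,3) at t=0.2887
    x: enter (1,3) at t=0.5400
    y: enter (1,4) at t=1.4434
    x: enter (0,4) at t=2.5400 ← occupied
  → r_7 = 2.5400

ranges = [0.3118, 0.7765, 0.8660, 0.7558, 2.5000, 1.2941, 2.5400]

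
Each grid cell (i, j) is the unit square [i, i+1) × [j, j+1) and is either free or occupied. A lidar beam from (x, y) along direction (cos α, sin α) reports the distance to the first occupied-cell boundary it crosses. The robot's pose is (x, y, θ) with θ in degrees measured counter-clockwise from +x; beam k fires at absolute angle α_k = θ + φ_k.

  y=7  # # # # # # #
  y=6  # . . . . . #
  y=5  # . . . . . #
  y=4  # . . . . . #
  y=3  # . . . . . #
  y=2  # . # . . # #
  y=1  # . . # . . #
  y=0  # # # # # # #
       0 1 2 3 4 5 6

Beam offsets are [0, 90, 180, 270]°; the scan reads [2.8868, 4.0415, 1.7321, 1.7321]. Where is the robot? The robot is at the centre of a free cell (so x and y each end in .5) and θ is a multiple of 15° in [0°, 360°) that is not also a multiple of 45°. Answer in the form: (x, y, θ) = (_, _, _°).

(x, y, θ) = (4.5, 4.5, 120°)

The pose lattice has 27·16 = 432 candidates. Test each by forward raycasting.
  (2.5, 6.5, 195°): beam 1 = 1.5529 ≠ 2.8868 ✗
  (2.5, 3.5, 15°): beam 1 = 3.6235 ≠ 2.8868 ✗
  (4.5, 5.5, 165°): beam 1 = 3.6235 ≠ 2.8868 ✗
  (2.5, 1.5, 195°): beam 1 = 1.5529 ≠ 2.8868 ✗
  (2.5, 6.5, 210°): beam 1 = 1.7321 ≠ 2.8868 ✗
  …
  (4.5, 4.5, 120°): r_1=2.8868, r_2=4.0415, r_3=1.7321, r_4=1.7321 — all match ✓
Only this pose fits every beam.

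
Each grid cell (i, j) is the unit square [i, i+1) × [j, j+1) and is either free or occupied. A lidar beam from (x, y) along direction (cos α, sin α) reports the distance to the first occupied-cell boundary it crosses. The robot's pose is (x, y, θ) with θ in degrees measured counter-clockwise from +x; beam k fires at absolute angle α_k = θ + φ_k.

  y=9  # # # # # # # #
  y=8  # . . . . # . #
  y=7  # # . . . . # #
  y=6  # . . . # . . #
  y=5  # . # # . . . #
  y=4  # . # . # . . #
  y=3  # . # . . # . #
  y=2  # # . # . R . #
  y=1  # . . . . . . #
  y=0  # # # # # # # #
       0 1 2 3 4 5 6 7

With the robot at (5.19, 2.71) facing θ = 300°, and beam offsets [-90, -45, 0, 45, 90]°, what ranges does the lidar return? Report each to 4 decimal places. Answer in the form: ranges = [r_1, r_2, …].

beam 1: φ=-90°, α=210°
  cosα=-0.8660 sinα=-0.5000 | (5,2) | tMaxX 0.2194 tMaxY 1.4200 | tΔX 1.1547 tΔY 2.0000
    t=0.2194 [x] (4,2)
    t=1.3741 [x] (3,2) — stop
  → r_1 = 1.3741
beam 2: φ=-45°, α=255°
  cosα=-0.2588 sinα=-0.9659 | (5,2) | tMaxX 0.7341 tMaxY 0.7350 | tΔX 3.8637 tΔY 1.0353
    t=0.7341 [x] (4,2)
    t=0.7350 [y] (4,1)
    t=1.7703 [y] (4,0) — stop
  → r_2 = 1.7703
beam 3: φ=0°, α=300°
  cosα=0.5000 sinα=-0.8660 | (5,2) | tMaxX 1.6200 tMaxY 0.8198 | tΔX 2.0000 tΔY 1.1547
    t=0.8198 [y] (5,1)
    t=1.6200 [x] (6,1)
    t=1.9745 [y] (6,0) — stop
  → r_3 = 1.9745
beam 4: φ=45°, α=345°
  cosα=0.9659 sinα=-0.2588 | (5,2) | tMaxX 0.8386 tMaxY 2.7432 | tΔX 1.0353 tΔY 3.8637
    t=0.8386 [x] (6,2)
    t=1.8738 [x] (7,2) — stop
  → r_4 = 1.8738
beam 5: φ=90°, α=30°
  cosα=0.8660 sinα=0.5000 | (5,2) | tMaxX 0.9353 tMaxY 0.5800 | tΔX 1.1547 tΔY 2.0000
    t=0.5800 [y] (5,3) — stop
  → r_5 = 0.5800

ranges = [1.3741, 1.7703, 1.9745, 1.8738, 0.5800]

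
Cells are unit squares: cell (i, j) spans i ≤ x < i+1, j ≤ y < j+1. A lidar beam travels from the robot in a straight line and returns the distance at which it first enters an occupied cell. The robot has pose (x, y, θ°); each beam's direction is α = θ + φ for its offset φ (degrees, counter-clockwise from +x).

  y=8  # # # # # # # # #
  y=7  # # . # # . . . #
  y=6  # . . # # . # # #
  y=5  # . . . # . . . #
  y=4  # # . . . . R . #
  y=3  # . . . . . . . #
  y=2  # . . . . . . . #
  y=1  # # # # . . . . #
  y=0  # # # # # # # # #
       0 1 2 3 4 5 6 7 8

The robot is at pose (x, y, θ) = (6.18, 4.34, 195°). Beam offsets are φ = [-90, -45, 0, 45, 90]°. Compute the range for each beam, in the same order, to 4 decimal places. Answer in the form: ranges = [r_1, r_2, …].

beam 1: φ=-90°, α=105°
  dir = (cos 105°, sin 105°) = (-0.2588, 0.9659); from cell (6,4)
  next x-line at t=0.6955, next y-line at t=0.6833; Δt_x=3.8637, Δt_y=1.0353
    y: enter (6,5) at t=0.6833
    x: enter (5,5) at t=0.6955
    y: enter (5,6) at t=1.7186
    y: enter (5,7) at t=2.7538
    y: enter (5,8) at t=3.7891 ← occupied
  → r_1 = 3.7891
beam 2: φ=-45°, α=150°
  dir = (cos 150°, sin 150°) = (-0.8660, 0.5000); from cell (6,4)
  next x-line at t=0.2078, next y-line at t=1.3200; Δt_x=1.1547, Δt_y=2.0000
    x: enter (5,4) at t=0.2078
    y: enter (5,5) at t=1.3200
    x: enter (4,5) at t=1.3625 ← occupied
  → r_2 = 1.3625
beam 3: φ=0°, α=195°
  dir = (cos 195°, sin 195°) = (-0.9659, -0.2588); from cell (6,4)
  next x-line at t=0.1863, next y-line at t=1.3137; Δt_x=1.0353, Δt_y=3.8637
    x: enter (5,4) at t=0.1863
    x: enter (4,4) at t=1.2216
    y: enter (4,3) at t=1.3137
    x: enter (3,3) at t=2.2569
    x: enter (2,3) at t=3.2922
    x: enter (1,3) at t=4.3275
    y: enter (1,2) at t=5.1774
    x: enter (0,2) at t=5.3627 ← occupied
  → r_3 = 5.3627
beam 4: φ=45°, α=240°
  dir = (cos 240°, sin 240°) = (-0.5000, -0.8660); from cell (6,4)
  next x-line at t=0.3600, next y-line at t=0.3926; Δt_x=2.0000, Δt_y=1.1547
    x: enter (5,4) at t=0.3600
    y: enter (5,3) at t=0.3926
    y: enter (5,2) at t=1.5473
    x: enter (4,2) at t=2.3600
    y: enter (4,1) at t=2.7020
    y: enter (4,0) at t=3.8567 ← occupied
  → r_4 = 3.8567
beam 5: φ=90°, α=285°
  dir = (cos 285°, sin 285°) = (0.2588, -0.9659); from cell (6,4)
  next x-line at t=3.1682, next y-line at t=0.3520; Δt_x=3.8637, Δt_y=1.0353
    y: enter (6,3) at t=0.3520
    y: enter (6,2) at t=1.3873
    y: enter (6,1) at t=2.4225
    x: enter (7,1) at t=3.1682
    y: enter (7,0) at t=3.4578 ← occupied
  → r_5 = 3.4578

ranges = [3.7891, 1.3625, 5.3627, 3.8567, 3.4578]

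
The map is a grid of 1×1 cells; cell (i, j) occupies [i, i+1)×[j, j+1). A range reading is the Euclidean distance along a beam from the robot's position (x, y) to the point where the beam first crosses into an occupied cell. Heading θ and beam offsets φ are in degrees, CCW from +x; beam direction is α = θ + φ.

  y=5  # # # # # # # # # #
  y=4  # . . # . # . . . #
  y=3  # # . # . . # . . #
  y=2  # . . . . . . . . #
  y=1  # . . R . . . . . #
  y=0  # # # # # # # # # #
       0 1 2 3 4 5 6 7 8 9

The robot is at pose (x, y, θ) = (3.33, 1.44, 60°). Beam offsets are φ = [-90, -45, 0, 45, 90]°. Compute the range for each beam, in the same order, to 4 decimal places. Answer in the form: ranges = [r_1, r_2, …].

beam 1: φ=-90°, α=330°
  dir = (cos 330°, sin 330°) = (0.8660, -0.5000); from cell (3,1)
  next x-line at t=0.7736, next y-line at t=0.8800; Δt_x=1.1547, Δt_y=2.0000
    x: enter (4,1) at t=0.7736
    y: enter (4,0) at t=0.8800 ← occupied
  → r_1 = 0.8800
beam 2: φ=-45°, α=15°
  dir = (cos 15°, sin 15°) = (0.9659, 0.2588); from cell (3,1)
  next x-line at t=0.6936, next y-line at t=2.1637; Δt_x=1.0353, Δt_y=3.8637
    x: enter (4,1) at t=0.6936
    x: enter (5,1) at t=1.7289
    y: enter (5,2) at t=2.1637
    x: enter (6,2) at t=2.7642
    x: enter (7,2) at t=3.7995
    x: enter (8,2) at t=4.8347
    x: enter (9,2) at t=5.8700 ← occupied
  → r_2 = 5.8700
beam 3: φ=0°, α=60°
  dir = (cos 60°, sin 60°) = (0.5000, 0.8660); from cell (3,1)
  next x-line at t=1.3400, next y-line at t=0.6466; Δt_x=2.0000, Δt_y=1.1547
    y: enter (3,2) at t=0.6466
    x: enter (4,2) at t=1.3400
    y: enter (4,3) at t=1.8013
    y: enter (4,4) at t=2.9560
    x: enter (5,4) at t=3.3400 ← occupied
  → r_3 = 3.3400
beam 4: φ=45°, α=105°
  dir = (cos 105°, sin 105°) = (-0.2588, 0.9659); from cell (3,1)
  next x-line at t=1.2750, next y-line at t=0.5798; Δt_x=3.8637, Δt_y=1.0353
    y: enter (3,2) at t=0.5798
    x: enter (2,2) at t=1.2750
    y: enter (2,3) at t=1.6150
    y: enter (2,4) at t=2.6503
    y: enter (2,5) at t=3.6856 ← occupied
  → r_4 = 3.6856
beam 5: φ=90°, α=150°
  dir = (cos 150°, sin 150°) = (-0.8660, 0.5000); from cell (3,1)
  next x-line at t=0.3811, next y-line at t=1.1200; Δt_x=1.1547, Δt_y=2.0000
    x: enter (2,1) at t=0.3811
    y: enter (2,2) at t=1.1200
    x: enter (1,2) at t=1.5358
    x: enter (0,2) at t=2.6905 ← occupied
  → r_5 = 2.6905

ranges = [0.8800, 5.8700, 3.3400, 3.6856, 2.6905]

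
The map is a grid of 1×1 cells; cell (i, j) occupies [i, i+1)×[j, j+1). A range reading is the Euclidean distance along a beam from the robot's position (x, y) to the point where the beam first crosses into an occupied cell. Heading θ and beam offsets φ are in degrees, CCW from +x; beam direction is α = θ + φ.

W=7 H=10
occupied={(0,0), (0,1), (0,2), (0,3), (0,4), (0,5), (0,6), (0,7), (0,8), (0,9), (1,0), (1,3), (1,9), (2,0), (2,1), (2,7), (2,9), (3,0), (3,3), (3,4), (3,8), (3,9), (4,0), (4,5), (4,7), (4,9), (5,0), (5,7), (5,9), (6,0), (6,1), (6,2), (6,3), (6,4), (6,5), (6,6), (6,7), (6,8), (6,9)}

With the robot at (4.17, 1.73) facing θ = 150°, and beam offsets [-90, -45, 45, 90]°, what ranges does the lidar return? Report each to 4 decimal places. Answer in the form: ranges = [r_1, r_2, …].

ranges = [3.6600, 1.3148, 1.2113, 0.8429]

beam 1: φ=-90°, α=60°
  dir = (cos 60°, sin 60°) = (0.5000, 0.8660); from cell (4,1)
  next x-line at t=1.6600, next y-line at t=0.3118; Δt_x=2.0000, Δt_y=1.1547
    y: enter (4,2) at t=0.3118
    y: enter (4,3) at t=1.4665
    x: enter (5,3) at t=1.6600
    y: enter (5,4) at t=2.6212
    x: enter (6,4) at t=3.6600 ← occupied
  → r_1 = 3.6600
beam 2: φ=-45°, α=105°
  dir = (cos 105°, sin 105°) = (-0.2588, 0.9659); from cell (4,1)
  next x-line at t=0.6568, next y-line at t=0.2795; Δt_x=3.8637, Δt_y=1.0353
    y: enter (4,2) at t=0.2795
    x: enter (3,2) at t=0.6568
    y: enter (3,3) at t=1.3148 ← occupied
  → r_2 = 1.3148
beam 3: φ=45°, α=195°
  dir = (cos 195°, sin 195°) = (-0.9659, -0.2588); from cell (4,1)
  next x-line at t=0.1760, next y-line at t=2.8205; Δt_x=1.0353, Δt_y=3.8637
    x: enter (3,1) at t=0.1760
    x: enter (2,1) at t=1.2113 ← occupied
  → r_3 = 1.2113
beam 4: φ=90°, α=240°
  dir = (cos 240°, sin 240°) = (-0.5000, -0.8660); from cell (4,1)
  next x-line at t=0.3400, next y-line at t=0.8429; Δt_x=2.0000, Δt_y=1.1547
    x: enter (3,1) at t=0.3400
    y: enter (3,0) at t=0.8429 ← occupied
  → r_4 = 0.8429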